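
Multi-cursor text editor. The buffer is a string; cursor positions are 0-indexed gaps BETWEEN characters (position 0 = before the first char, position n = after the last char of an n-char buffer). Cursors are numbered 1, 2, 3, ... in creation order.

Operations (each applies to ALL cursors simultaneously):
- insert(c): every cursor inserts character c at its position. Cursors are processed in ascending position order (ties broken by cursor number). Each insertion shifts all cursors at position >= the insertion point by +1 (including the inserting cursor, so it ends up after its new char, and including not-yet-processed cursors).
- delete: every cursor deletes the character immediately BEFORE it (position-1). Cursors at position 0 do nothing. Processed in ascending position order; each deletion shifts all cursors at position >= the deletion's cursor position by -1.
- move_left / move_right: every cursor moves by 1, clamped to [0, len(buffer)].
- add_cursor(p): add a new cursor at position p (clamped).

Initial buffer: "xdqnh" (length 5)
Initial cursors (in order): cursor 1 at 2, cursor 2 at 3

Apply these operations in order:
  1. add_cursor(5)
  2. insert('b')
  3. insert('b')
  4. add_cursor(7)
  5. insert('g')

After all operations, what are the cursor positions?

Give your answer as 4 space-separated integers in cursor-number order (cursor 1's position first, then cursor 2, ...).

After op 1 (add_cursor(5)): buffer="xdqnh" (len 5), cursors c1@2 c2@3 c3@5, authorship .....
After op 2 (insert('b')): buffer="xdbqbnhb" (len 8), cursors c1@3 c2@5 c3@8, authorship ..1.2..3
After op 3 (insert('b')): buffer="xdbbqbbnhbb" (len 11), cursors c1@4 c2@7 c3@11, authorship ..11.22..33
After op 4 (add_cursor(7)): buffer="xdbbqbbnhbb" (len 11), cursors c1@4 c2@7 c4@7 c3@11, authorship ..11.22..33
After op 5 (insert('g')): buffer="xdbbgqbbggnhbbg" (len 15), cursors c1@5 c2@10 c4@10 c3@15, authorship ..111.2224..333

Answer: 5 10 15 10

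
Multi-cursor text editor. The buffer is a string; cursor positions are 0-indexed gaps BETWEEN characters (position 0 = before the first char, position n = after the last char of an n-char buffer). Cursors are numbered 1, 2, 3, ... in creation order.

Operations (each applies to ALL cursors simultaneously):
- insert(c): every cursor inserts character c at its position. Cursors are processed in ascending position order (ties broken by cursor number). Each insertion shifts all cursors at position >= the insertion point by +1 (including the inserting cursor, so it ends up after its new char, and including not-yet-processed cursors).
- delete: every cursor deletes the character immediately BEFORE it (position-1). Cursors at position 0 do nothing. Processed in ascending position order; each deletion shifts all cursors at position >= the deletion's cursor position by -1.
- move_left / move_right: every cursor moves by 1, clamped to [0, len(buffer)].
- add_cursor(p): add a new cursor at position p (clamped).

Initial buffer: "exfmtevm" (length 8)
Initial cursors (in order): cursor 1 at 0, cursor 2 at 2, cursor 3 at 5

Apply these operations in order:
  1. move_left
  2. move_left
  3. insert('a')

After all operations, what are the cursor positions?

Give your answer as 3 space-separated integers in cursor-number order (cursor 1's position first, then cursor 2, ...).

Answer: 2 2 6

Derivation:
After op 1 (move_left): buffer="exfmtevm" (len 8), cursors c1@0 c2@1 c3@4, authorship ........
After op 2 (move_left): buffer="exfmtevm" (len 8), cursors c1@0 c2@0 c3@3, authorship ........
After op 3 (insert('a')): buffer="aaexfamtevm" (len 11), cursors c1@2 c2@2 c3@6, authorship 12...3.....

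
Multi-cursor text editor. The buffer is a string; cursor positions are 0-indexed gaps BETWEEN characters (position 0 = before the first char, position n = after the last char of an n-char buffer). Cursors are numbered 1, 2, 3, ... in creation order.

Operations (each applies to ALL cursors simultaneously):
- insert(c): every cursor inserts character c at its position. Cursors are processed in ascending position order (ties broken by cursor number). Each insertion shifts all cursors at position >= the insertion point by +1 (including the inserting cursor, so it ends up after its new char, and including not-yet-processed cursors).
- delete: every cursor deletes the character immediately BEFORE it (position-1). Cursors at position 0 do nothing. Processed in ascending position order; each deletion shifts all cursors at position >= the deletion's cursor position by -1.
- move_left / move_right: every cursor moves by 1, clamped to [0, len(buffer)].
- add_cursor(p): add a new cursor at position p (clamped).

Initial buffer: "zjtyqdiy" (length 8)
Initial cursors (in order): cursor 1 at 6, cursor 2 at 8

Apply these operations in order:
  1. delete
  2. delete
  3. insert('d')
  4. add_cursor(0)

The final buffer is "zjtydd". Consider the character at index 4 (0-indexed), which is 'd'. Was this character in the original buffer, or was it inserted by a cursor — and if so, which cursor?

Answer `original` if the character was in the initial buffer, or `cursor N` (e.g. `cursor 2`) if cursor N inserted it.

After op 1 (delete): buffer="zjtyqi" (len 6), cursors c1@5 c2@6, authorship ......
After op 2 (delete): buffer="zjty" (len 4), cursors c1@4 c2@4, authorship ....
After op 3 (insert('d')): buffer="zjtydd" (len 6), cursors c1@6 c2@6, authorship ....12
After op 4 (add_cursor(0)): buffer="zjtydd" (len 6), cursors c3@0 c1@6 c2@6, authorship ....12
Authorship (.=original, N=cursor N): . . . . 1 2
Index 4: author = 1

Answer: cursor 1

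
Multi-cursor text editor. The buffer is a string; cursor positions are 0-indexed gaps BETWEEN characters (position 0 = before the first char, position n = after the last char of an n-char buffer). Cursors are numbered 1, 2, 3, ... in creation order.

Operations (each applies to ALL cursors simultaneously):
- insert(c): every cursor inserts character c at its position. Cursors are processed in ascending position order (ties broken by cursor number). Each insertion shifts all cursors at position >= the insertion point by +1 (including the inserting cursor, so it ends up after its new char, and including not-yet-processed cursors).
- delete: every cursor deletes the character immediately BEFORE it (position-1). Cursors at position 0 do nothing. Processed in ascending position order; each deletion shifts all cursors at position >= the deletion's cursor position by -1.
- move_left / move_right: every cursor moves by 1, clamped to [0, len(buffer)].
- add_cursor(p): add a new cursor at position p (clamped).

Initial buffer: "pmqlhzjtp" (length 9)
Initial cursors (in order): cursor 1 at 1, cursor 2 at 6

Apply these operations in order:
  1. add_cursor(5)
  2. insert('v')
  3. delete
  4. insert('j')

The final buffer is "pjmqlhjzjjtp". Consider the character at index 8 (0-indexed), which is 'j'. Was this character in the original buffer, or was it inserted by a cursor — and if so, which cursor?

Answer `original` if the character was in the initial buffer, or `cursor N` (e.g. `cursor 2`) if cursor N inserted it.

Answer: cursor 2

Derivation:
After op 1 (add_cursor(5)): buffer="pmqlhzjtp" (len 9), cursors c1@1 c3@5 c2@6, authorship .........
After op 2 (insert('v')): buffer="pvmqlhvzvjtp" (len 12), cursors c1@2 c3@7 c2@9, authorship .1....3.2...
After op 3 (delete): buffer="pmqlhzjtp" (len 9), cursors c1@1 c3@5 c2@6, authorship .........
After op 4 (insert('j')): buffer="pjmqlhjzjjtp" (len 12), cursors c1@2 c3@7 c2@9, authorship .1....3.2...
Authorship (.=original, N=cursor N): . 1 . . . . 3 . 2 . . .
Index 8: author = 2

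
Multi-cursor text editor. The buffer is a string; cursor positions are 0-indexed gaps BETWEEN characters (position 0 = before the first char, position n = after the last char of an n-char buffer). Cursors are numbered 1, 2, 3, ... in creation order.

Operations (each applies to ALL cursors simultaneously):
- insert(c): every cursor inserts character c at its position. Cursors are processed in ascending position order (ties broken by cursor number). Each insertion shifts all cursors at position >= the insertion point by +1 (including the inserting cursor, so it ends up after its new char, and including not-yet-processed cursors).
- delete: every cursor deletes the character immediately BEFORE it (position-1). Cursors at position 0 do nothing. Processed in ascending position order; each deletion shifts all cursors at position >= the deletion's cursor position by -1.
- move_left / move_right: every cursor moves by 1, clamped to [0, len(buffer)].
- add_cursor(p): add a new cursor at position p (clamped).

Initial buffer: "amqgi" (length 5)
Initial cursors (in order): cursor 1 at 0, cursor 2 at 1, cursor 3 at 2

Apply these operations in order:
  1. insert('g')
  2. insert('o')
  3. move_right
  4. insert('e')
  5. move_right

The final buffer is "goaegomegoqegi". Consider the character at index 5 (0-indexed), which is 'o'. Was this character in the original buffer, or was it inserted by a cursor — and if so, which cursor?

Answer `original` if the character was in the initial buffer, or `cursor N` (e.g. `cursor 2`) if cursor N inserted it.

Answer: cursor 2

Derivation:
After op 1 (insert('g')): buffer="gagmgqgi" (len 8), cursors c1@1 c2@3 c3@5, authorship 1.2.3...
After op 2 (insert('o')): buffer="goagomgoqgi" (len 11), cursors c1@2 c2@5 c3@8, authorship 11.22.33...
After op 3 (move_right): buffer="goagomgoqgi" (len 11), cursors c1@3 c2@6 c3@9, authorship 11.22.33...
After op 4 (insert('e')): buffer="goaegomegoqegi" (len 14), cursors c1@4 c2@8 c3@12, authorship 11.122.233.3..
After op 5 (move_right): buffer="goaegomegoqegi" (len 14), cursors c1@5 c2@9 c3@13, authorship 11.122.233.3..
Authorship (.=original, N=cursor N): 1 1 . 1 2 2 . 2 3 3 . 3 . .
Index 5: author = 2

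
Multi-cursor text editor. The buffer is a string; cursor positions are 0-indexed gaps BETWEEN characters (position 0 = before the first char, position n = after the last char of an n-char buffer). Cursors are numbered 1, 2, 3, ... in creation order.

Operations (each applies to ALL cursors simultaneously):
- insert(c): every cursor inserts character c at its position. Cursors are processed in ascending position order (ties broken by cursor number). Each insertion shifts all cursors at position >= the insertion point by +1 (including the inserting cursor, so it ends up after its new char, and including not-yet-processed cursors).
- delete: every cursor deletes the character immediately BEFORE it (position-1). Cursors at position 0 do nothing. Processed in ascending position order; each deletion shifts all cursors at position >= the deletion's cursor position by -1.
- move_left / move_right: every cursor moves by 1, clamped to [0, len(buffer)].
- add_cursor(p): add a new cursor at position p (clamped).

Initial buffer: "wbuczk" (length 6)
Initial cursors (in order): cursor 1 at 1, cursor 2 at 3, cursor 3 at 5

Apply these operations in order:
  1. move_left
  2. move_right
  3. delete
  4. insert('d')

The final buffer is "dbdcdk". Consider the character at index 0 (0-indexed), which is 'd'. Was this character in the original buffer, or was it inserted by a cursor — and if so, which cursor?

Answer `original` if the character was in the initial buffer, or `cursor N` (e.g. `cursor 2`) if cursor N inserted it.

Answer: cursor 1

Derivation:
After op 1 (move_left): buffer="wbuczk" (len 6), cursors c1@0 c2@2 c3@4, authorship ......
After op 2 (move_right): buffer="wbuczk" (len 6), cursors c1@1 c2@3 c3@5, authorship ......
After op 3 (delete): buffer="bck" (len 3), cursors c1@0 c2@1 c3@2, authorship ...
After op 4 (insert('d')): buffer="dbdcdk" (len 6), cursors c1@1 c2@3 c3@5, authorship 1.2.3.
Authorship (.=original, N=cursor N): 1 . 2 . 3 .
Index 0: author = 1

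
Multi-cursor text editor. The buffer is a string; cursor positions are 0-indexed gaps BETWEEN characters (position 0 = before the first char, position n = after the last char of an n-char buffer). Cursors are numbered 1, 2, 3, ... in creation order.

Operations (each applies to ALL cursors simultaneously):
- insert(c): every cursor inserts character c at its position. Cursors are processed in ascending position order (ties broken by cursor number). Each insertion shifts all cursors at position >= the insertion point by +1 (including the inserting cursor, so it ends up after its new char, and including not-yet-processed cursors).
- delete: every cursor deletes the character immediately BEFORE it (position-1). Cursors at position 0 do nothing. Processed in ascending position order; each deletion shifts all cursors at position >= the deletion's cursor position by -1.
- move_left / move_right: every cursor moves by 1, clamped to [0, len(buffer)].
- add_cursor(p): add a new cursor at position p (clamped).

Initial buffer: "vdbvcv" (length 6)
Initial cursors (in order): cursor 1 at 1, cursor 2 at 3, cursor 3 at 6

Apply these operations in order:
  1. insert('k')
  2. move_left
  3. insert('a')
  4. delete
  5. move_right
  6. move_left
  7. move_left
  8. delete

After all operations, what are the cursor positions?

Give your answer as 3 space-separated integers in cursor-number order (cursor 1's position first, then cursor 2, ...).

Answer: 0 2 5

Derivation:
After op 1 (insert('k')): buffer="vkdbkvcvk" (len 9), cursors c1@2 c2@5 c3@9, authorship .1..2...3
After op 2 (move_left): buffer="vkdbkvcvk" (len 9), cursors c1@1 c2@4 c3@8, authorship .1..2...3
After op 3 (insert('a')): buffer="vakdbakvcvak" (len 12), cursors c1@2 c2@6 c3@11, authorship .11..22...33
After op 4 (delete): buffer="vkdbkvcvk" (len 9), cursors c1@1 c2@4 c3@8, authorship .1..2...3
After op 5 (move_right): buffer="vkdbkvcvk" (len 9), cursors c1@2 c2@5 c3@9, authorship .1..2...3
After op 6 (move_left): buffer="vkdbkvcvk" (len 9), cursors c1@1 c2@4 c3@8, authorship .1..2...3
After op 7 (move_left): buffer="vkdbkvcvk" (len 9), cursors c1@0 c2@3 c3@7, authorship .1..2...3
After op 8 (delete): buffer="vkbkvvk" (len 7), cursors c1@0 c2@2 c3@5, authorship .1.2..3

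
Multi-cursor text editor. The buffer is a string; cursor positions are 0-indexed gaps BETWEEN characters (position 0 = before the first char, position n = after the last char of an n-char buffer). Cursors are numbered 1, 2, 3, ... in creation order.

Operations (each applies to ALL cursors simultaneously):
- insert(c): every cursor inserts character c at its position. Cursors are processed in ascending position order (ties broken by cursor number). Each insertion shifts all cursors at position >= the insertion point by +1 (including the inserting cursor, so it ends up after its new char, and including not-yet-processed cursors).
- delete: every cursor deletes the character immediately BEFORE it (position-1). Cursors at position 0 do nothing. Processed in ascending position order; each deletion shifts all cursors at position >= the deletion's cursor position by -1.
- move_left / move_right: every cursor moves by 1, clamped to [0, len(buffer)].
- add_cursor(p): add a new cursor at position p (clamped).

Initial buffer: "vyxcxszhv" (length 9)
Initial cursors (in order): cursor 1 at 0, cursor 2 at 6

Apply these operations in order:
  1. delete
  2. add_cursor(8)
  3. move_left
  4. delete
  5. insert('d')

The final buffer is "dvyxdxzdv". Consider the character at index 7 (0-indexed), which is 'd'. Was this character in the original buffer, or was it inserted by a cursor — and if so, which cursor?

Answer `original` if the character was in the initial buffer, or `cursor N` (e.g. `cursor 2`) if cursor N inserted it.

Answer: cursor 3

Derivation:
After op 1 (delete): buffer="vyxcxzhv" (len 8), cursors c1@0 c2@5, authorship ........
After op 2 (add_cursor(8)): buffer="vyxcxzhv" (len 8), cursors c1@0 c2@5 c3@8, authorship ........
After op 3 (move_left): buffer="vyxcxzhv" (len 8), cursors c1@0 c2@4 c3@7, authorship ........
After op 4 (delete): buffer="vyxxzv" (len 6), cursors c1@0 c2@3 c3@5, authorship ......
After op 5 (insert('d')): buffer="dvyxdxzdv" (len 9), cursors c1@1 c2@5 c3@8, authorship 1...2..3.
Authorship (.=original, N=cursor N): 1 . . . 2 . . 3 .
Index 7: author = 3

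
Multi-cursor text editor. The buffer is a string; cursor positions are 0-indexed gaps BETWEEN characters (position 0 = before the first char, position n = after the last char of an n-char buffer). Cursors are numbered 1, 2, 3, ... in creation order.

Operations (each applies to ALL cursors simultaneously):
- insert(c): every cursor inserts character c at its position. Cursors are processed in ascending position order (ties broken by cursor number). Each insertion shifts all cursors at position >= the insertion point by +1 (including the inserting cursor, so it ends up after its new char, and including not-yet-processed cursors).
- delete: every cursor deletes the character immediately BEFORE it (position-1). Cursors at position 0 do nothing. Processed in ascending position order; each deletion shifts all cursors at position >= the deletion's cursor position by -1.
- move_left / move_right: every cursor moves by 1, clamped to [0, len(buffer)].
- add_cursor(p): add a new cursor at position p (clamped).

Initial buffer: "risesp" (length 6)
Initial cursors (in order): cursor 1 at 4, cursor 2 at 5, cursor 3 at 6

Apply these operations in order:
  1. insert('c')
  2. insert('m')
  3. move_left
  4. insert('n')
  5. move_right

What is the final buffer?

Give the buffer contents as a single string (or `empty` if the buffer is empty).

Answer: risecnmscnmpcnm

Derivation:
After op 1 (insert('c')): buffer="risecscpc" (len 9), cursors c1@5 c2@7 c3@9, authorship ....1.2.3
After op 2 (insert('m')): buffer="risecmscmpcm" (len 12), cursors c1@6 c2@9 c3@12, authorship ....11.22.33
After op 3 (move_left): buffer="risecmscmpcm" (len 12), cursors c1@5 c2@8 c3@11, authorship ....11.22.33
After op 4 (insert('n')): buffer="risecnmscnmpcnm" (len 15), cursors c1@6 c2@10 c3@14, authorship ....111.222.333
After op 5 (move_right): buffer="risecnmscnmpcnm" (len 15), cursors c1@7 c2@11 c3@15, authorship ....111.222.333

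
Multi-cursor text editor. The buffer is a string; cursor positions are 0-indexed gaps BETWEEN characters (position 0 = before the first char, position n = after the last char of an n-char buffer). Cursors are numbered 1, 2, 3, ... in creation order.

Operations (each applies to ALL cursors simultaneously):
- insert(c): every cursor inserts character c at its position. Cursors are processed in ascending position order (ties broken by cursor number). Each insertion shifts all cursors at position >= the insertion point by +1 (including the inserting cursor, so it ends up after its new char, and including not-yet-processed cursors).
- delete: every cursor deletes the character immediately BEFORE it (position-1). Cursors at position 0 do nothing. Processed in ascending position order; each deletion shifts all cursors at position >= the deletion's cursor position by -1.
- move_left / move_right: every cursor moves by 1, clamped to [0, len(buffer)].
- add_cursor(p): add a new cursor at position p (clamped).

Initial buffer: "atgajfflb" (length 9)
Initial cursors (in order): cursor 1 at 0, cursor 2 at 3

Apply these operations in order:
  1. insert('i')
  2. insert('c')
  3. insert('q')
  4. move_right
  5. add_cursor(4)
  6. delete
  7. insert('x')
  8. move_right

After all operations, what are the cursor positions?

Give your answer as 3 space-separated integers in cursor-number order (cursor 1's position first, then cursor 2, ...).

After op 1 (insert('i')): buffer="iatgiajfflb" (len 11), cursors c1@1 c2@5, authorship 1...2......
After op 2 (insert('c')): buffer="icatgicajfflb" (len 13), cursors c1@2 c2@7, authorship 11...22......
After op 3 (insert('q')): buffer="icqatgicqajfflb" (len 15), cursors c1@3 c2@9, authorship 111...222......
After op 4 (move_right): buffer="icqatgicqajfflb" (len 15), cursors c1@4 c2@10, authorship 111...222......
After op 5 (add_cursor(4)): buffer="icqatgicqajfflb" (len 15), cursors c1@4 c3@4 c2@10, authorship 111...222......
After op 6 (delete): buffer="ictgicqjfflb" (len 12), cursors c1@2 c3@2 c2@7, authorship 11..222.....
After op 7 (insert('x')): buffer="icxxtgicqxjfflb" (len 15), cursors c1@4 c3@4 c2@10, authorship 1113..2222.....
After op 8 (move_right): buffer="icxxtgicqxjfflb" (len 15), cursors c1@5 c3@5 c2@11, authorship 1113..2222.....

Answer: 5 11 5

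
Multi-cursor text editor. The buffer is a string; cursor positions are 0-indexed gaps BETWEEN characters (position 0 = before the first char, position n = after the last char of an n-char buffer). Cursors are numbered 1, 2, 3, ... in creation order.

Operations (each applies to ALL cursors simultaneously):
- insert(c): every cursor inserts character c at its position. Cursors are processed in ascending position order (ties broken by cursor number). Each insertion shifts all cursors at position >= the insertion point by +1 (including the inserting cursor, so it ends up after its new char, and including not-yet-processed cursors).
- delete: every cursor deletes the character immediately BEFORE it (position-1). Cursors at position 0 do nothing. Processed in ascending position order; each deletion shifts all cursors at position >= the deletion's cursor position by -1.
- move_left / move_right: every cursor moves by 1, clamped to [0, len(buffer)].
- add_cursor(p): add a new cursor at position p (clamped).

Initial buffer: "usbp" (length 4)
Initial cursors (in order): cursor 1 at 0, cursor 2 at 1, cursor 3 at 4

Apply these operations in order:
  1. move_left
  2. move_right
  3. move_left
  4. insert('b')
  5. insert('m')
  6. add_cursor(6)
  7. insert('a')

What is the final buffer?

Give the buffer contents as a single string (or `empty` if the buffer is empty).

Answer: bbmmaausabbmap

Derivation:
After op 1 (move_left): buffer="usbp" (len 4), cursors c1@0 c2@0 c3@3, authorship ....
After op 2 (move_right): buffer="usbp" (len 4), cursors c1@1 c2@1 c3@4, authorship ....
After op 3 (move_left): buffer="usbp" (len 4), cursors c1@0 c2@0 c3@3, authorship ....
After op 4 (insert('b')): buffer="bbusbbp" (len 7), cursors c1@2 c2@2 c3@6, authorship 12...3.
After op 5 (insert('m')): buffer="bbmmusbbmp" (len 10), cursors c1@4 c2@4 c3@9, authorship 1212...33.
After op 6 (add_cursor(6)): buffer="bbmmusbbmp" (len 10), cursors c1@4 c2@4 c4@6 c3@9, authorship 1212...33.
After op 7 (insert('a')): buffer="bbmmaausabbmap" (len 14), cursors c1@6 c2@6 c4@9 c3@13, authorship 121212..4.333.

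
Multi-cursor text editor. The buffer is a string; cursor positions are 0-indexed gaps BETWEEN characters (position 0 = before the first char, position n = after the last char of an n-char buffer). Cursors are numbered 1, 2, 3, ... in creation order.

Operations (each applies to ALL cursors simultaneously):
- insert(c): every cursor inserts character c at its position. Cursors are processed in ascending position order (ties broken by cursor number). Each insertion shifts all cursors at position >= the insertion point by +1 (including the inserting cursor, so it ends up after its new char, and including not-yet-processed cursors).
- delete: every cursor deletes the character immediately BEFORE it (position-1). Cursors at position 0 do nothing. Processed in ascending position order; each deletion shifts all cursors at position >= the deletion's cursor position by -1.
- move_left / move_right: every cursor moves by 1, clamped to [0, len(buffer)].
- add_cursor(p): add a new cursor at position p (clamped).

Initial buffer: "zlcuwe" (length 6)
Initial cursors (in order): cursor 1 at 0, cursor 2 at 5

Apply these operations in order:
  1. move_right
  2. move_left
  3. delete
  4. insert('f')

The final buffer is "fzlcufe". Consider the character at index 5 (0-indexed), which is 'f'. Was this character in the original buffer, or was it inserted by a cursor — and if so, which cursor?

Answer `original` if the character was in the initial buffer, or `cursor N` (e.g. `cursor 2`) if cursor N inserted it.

Answer: cursor 2

Derivation:
After op 1 (move_right): buffer="zlcuwe" (len 6), cursors c1@1 c2@6, authorship ......
After op 2 (move_left): buffer="zlcuwe" (len 6), cursors c1@0 c2@5, authorship ......
After op 3 (delete): buffer="zlcue" (len 5), cursors c1@0 c2@4, authorship .....
After op 4 (insert('f')): buffer="fzlcufe" (len 7), cursors c1@1 c2@6, authorship 1....2.
Authorship (.=original, N=cursor N): 1 . . . . 2 .
Index 5: author = 2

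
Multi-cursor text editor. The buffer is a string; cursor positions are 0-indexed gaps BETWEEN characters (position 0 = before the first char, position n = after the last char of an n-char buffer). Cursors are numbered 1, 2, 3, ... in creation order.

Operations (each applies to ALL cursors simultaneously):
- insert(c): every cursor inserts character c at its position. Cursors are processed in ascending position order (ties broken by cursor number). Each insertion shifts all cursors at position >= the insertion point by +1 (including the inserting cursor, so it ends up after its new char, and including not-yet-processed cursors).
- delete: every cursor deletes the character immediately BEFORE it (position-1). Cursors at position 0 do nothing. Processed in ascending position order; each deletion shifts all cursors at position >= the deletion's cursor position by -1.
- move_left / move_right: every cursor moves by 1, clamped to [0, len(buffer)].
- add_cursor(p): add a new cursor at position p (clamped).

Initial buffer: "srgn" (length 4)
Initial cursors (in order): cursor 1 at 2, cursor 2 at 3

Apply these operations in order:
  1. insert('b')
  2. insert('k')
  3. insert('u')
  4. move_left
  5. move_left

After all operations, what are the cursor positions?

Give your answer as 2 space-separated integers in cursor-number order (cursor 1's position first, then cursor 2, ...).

After op 1 (insert('b')): buffer="srbgbn" (len 6), cursors c1@3 c2@5, authorship ..1.2.
After op 2 (insert('k')): buffer="srbkgbkn" (len 8), cursors c1@4 c2@7, authorship ..11.22.
After op 3 (insert('u')): buffer="srbkugbkun" (len 10), cursors c1@5 c2@9, authorship ..111.222.
After op 4 (move_left): buffer="srbkugbkun" (len 10), cursors c1@4 c2@8, authorship ..111.222.
After op 5 (move_left): buffer="srbkugbkun" (len 10), cursors c1@3 c2@7, authorship ..111.222.

Answer: 3 7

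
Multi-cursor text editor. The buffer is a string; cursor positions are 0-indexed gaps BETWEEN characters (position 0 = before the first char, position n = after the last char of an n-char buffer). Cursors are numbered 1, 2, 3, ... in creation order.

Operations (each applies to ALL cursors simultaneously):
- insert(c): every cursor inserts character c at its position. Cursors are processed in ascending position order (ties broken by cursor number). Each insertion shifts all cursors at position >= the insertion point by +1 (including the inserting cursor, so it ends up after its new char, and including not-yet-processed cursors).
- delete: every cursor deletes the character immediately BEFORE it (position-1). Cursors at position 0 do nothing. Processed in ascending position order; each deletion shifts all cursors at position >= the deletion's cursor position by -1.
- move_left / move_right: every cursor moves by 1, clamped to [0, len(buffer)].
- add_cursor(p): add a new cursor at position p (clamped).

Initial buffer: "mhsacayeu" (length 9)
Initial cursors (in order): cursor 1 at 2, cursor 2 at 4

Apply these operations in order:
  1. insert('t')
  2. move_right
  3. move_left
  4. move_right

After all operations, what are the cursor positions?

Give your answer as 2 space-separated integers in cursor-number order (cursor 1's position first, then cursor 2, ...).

Answer: 4 7

Derivation:
After op 1 (insert('t')): buffer="mhtsatcayeu" (len 11), cursors c1@3 c2@6, authorship ..1..2.....
After op 2 (move_right): buffer="mhtsatcayeu" (len 11), cursors c1@4 c2@7, authorship ..1..2.....
After op 3 (move_left): buffer="mhtsatcayeu" (len 11), cursors c1@3 c2@6, authorship ..1..2.....
After op 4 (move_right): buffer="mhtsatcayeu" (len 11), cursors c1@4 c2@7, authorship ..1..2.....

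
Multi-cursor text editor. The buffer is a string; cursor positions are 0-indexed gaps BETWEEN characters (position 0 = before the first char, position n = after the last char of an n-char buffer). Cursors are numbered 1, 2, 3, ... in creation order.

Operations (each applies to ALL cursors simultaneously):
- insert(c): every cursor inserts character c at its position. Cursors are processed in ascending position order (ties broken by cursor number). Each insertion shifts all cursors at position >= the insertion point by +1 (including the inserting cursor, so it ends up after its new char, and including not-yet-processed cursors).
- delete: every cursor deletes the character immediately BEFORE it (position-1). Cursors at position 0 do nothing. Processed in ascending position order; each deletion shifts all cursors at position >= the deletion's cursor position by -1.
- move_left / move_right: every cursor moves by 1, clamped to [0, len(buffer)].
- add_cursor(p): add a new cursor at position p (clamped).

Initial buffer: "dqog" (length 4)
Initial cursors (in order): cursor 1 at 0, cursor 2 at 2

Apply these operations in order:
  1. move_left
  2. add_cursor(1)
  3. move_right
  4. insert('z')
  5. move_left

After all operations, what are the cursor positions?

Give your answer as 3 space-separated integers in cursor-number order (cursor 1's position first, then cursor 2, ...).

After op 1 (move_left): buffer="dqog" (len 4), cursors c1@0 c2@1, authorship ....
After op 2 (add_cursor(1)): buffer="dqog" (len 4), cursors c1@0 c2@1 c3@1, authorship ....
After op 3 (move_right): buffer="dqog" (len 4), cursors c1@1 c2@2 c3@2, authorship ....
After op 4 (insert('z')): buffer="dzqzzog" (len 7), cursors c1@2 c2@5 c3@5, authorship .1.23..
After op 5 (move_left): buffer="dzqzzog" (len 7), cursors c1@1 c2@4 c3@4, authorship .1.23..

Answer: 1 4 4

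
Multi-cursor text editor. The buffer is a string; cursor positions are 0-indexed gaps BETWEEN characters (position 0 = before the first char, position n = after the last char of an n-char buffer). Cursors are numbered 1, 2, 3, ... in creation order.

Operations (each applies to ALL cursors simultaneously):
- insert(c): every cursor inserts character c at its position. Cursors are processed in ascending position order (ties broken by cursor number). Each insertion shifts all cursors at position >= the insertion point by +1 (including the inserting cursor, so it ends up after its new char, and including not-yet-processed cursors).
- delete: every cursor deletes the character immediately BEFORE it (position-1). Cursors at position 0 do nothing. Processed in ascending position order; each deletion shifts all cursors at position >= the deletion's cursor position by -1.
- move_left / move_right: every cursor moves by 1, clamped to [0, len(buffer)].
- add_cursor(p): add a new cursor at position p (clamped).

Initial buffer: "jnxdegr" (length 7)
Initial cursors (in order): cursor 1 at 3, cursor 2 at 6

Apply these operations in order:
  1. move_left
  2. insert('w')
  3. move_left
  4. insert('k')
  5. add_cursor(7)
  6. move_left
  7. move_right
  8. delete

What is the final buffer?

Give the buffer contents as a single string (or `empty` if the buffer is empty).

After op 1 (move_left): buffer="jnxdegr" (len 7), cursors c1@2 c2@5, authorship .......
After op 2 (insert('w')): buffer="jnwxdewgr" (len 9), cursors c1@3 c2@7, authorship ..1...2..
After op 3 (move_left): buffer="jnwxdewgr" (len 9), cursors c1@2 c2@6, authorship ..1...2..
After op 4 (insert('k')): buffer="jnkwxdekwgr" (len 11), cursors c1@3 c2@8, authorship ..11...22..
After op 5 (add_cursor(7)): buffer="jnkwxdekwgr" (len 11), cursors c1@3 c3@7 c2@8, authorship ..11...22..
After op 6 (move_left): buffer="jnkwxdekwgr" (len 11), cursors c1@2 c3@6 c2@7, authorship ..11...22..
After op 7 (move_right): buffer="jnkwxdekwgr" (len 11), cursors c1@3 c3@7 c2@8, authorship ..11...22..
After op 8 (delete): buffer="jnwxdwgr" (len 8), cursors c1@2 c2@5 c3@5, authorship ..1..2..

Answer: jnwxdwgr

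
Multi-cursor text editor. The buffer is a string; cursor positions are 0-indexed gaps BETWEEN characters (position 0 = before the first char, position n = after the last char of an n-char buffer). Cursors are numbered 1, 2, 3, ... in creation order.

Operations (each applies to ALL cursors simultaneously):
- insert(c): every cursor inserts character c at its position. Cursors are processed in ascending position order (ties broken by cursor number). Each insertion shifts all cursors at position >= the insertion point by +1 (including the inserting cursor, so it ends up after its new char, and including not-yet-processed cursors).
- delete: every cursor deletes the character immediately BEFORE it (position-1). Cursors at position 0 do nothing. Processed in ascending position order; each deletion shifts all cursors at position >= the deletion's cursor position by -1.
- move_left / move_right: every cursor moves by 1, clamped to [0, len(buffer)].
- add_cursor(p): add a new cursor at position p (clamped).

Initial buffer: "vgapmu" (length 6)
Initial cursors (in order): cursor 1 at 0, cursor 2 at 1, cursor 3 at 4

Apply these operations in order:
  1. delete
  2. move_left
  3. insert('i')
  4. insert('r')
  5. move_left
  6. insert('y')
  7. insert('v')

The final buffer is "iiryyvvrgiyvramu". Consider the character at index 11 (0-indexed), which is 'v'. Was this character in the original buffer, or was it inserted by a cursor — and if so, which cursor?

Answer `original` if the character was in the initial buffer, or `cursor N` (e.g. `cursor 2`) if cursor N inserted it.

After op 1 (delete): buffer="gamu" (len 4), cursors c1@0 c2@0 c3@2, authorship ....
After op 2 (move_left): buffer="gamu" (len 4), cursors c1@0 c2@0 c3@1, authorship ....
After op 3 (insert('i')): buffer="iigiamu" (len 7), cursors c1@2 c2@2 c3@4, authorship 12.3...
After op 4 (insert('r')): buffer="iirrgiramu" (len 10), cursors c1@4 c2@4 c3@7, authorship 1212.33...
After op 5 (move_left): buffer="iirrgiramu" (len 10), cursors c1@3 c2@3 c3@6, authorship 1212.33...
After op 6 (insert('y')): buffer="iiryyrgiyramu" (len 13), cursors c1@5 c2@5 c3@9, authorship 121122.333...
After op 7 (insert('v')): buffer="iiryyvvrgiyvramu" (len 16), cursors c1@7 c2@7 c3@12, authorship 12112122.3333...
Authorship (.=original, N=cursor N): 1 2 1 1 2 1 2 2 . 3 3 3 3 . . .
Index 11: author = 3

Answer: cursor 3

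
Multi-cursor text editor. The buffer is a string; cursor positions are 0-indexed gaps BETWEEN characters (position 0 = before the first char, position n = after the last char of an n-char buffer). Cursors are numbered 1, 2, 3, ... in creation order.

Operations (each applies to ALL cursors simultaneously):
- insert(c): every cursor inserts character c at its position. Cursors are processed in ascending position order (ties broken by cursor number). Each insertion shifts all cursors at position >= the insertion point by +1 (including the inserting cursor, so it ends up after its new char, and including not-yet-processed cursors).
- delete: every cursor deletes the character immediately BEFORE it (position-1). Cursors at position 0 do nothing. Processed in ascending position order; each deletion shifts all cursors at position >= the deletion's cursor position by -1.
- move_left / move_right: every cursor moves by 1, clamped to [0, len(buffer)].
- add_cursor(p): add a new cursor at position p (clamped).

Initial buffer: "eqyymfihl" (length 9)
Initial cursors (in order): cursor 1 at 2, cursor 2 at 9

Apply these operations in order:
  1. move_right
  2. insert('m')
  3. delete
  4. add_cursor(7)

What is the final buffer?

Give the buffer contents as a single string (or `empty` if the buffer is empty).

Answer: eqyymfihl

Derivation:
After op 1 (move_right): buffer="eqyymfihl" (len 9), cursors c1@3 c2@9, authorship .........
After op 2 (insert('m')): buffer="eqymymfihlm" (len 11), cursors c1@4 c2@11, authorship ...1......2
After op 3 (delete): buffer="eqyymfihl" (len 9), cursors c1@3 c2@9, authorship .........
After op 4 (add_cursor(7)): buffer="eqyymfihl" (len 9), cursors c1@3 c3@7 c2@9, authorship .........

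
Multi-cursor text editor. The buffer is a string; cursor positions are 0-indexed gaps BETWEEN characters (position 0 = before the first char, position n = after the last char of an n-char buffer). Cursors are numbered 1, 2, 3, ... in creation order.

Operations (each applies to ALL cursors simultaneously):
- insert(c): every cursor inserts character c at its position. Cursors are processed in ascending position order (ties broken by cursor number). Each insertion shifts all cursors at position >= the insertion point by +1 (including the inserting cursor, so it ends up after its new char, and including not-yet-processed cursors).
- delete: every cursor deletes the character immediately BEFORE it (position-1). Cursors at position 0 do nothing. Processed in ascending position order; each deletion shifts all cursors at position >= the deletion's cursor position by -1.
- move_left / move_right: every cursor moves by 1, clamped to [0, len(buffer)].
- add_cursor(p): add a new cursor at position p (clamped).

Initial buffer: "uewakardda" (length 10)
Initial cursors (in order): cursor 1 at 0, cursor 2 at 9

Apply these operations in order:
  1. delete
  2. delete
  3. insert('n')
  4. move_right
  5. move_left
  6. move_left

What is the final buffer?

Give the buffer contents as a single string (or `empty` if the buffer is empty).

Answer: nuewakarna

Derivation:
After op 1 (delete): buffer="uewakarda" (len 9), cursors c1@0 c2@8, authorship .........
After op 2 (delete): buffer="uewakara" (len 8), cursors c1@0 c2@7, authorship ........
After op 3 (insert('n')): buffer="nuewakarna" (len 10), cursors c1@1 c2@9, authorship 1.......2.
After op 4 (move_right): buffer="nuewakarna" (len 10), cursors c1@2 c2@10, authorship 1.......2.
After op 5 (move_left): buffer="nuewakarna" (len 10), cursors c1@1 c2@9, authorship 1.......2.
After op 6 (move_left): buffer="nuewakarna" (len 10), cursors c1@0 c2@8, authorship 1.......2.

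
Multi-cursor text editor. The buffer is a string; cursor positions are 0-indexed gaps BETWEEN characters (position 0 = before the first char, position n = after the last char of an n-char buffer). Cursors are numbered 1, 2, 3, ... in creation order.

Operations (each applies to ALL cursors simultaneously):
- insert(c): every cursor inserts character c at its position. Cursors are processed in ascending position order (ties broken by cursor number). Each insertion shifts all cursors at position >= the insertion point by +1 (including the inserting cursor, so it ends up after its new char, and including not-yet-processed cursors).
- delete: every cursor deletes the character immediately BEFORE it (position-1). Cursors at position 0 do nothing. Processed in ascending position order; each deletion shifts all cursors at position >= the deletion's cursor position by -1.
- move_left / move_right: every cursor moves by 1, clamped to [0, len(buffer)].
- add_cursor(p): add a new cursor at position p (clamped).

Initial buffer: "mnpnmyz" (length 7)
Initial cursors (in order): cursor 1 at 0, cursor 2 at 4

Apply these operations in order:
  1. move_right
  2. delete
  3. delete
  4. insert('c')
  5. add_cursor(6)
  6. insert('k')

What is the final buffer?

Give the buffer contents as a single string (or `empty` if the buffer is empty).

After op 1 (move_right): buffer="mnpnmyz" (len 7), cursors c1@1 c2@5, authorship .......
After op 2 (delete): buffer="npnyz" (len 5), cursors c1@0 c2@3, authorship .....
After op 3 (delete): buffer="npyz" (len 4), cursors c1@0 c2@2, authorship ....
After op 4 (insert('c')): buffer="cnpcyz" (len 6), cursors c1@1 c2@4, authorship 1..2..
After op 5 (add_cursor(6)): buffer="cnpcyz" (len 6), cursors c1@1 c2@4 c3@6, authorship 1..2..
After op 6 (insert('k')): buffer="cknpckyzk" (len 9), cursors c1@2 c2@6 c3@9, authorship 11..22..3

Answer: cknpckyzk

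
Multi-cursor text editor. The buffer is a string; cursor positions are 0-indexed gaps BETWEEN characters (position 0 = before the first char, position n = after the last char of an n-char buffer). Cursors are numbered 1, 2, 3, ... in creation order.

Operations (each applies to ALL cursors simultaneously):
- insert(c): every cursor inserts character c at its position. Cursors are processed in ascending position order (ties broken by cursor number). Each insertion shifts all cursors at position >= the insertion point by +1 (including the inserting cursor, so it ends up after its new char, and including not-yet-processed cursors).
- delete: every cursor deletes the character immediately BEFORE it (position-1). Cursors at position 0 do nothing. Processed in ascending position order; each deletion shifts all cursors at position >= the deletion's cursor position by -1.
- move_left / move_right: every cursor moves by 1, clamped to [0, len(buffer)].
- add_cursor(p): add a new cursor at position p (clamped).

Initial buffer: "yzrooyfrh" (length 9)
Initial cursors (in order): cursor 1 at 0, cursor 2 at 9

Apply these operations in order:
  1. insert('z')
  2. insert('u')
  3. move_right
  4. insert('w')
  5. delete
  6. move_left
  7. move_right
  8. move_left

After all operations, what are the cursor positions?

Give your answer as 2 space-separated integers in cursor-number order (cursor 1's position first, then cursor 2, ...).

Answer: 2 12

Derivation:
After op 1 (insert('z')): buffer="zyzrooyfrhz" (len 11), cursors c1@1 c2@11, authorship 1.........2
After op 2 (insert('u')): buffer="zuyzrooyfrhzu" (len 13), cursors c1@2 c2@13, authorship 11.........22
After op 3 (move_right): buffer="zuyzrooyfrhzu" (len 13), cursors c1@3 c2@13, authorship 11.........22
After op 4 (insert('w')): buffer="zuywzrooyfrhzuw" (len 15), cursors c1@4 c2@15, authorship 11.1........222
After op 5 (delete): buffer="zuyzrooyfrhzu" (len 13), cursors c1@3 c2@13, authorship 11.........22
After op 6 (move_left): buffer="zuyzrooyfrhzu" (len 13), cursors c1@2 c2@12, authorship 11.........22
After op 7 (move_right): buffer="zuyzrooyfrhzu" (len 13), cursors c1@3 c2@13, authorship 11.........22
After op 8 (move_left): buffer="zuyzrooyfrhzu" (len 13), cursors c1@2 c2@12, authorship 11.........22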